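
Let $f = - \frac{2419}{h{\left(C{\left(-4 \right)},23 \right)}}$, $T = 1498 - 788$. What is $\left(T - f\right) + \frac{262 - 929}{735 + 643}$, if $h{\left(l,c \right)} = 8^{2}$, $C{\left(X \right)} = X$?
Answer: $\frac{32953507}{44096} \approx 747.31$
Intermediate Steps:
$h{\left(l,c \right)} = 64$
$T = 710$
$f = - \frac{2419}{64} \approx -37.797$
$\left(T - f\right) + \frac{262 - 929}{735 + 643} = \left(710 - - \frac{2419}{64}\right) + \frac{262 - 929}{735 + 643} = \left(710 + \frac{2419}{64}\right) - \frac{667}{1378} = \frac{47859}{64} - \frac{667}{1378} = \frac{32953507}{44096}$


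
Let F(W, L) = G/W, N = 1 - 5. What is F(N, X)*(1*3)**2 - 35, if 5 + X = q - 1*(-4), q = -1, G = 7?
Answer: -203/4 ≈ -50.750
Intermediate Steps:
X = -2 (X = -5 + (-1 - 1*(-4)) = -5 + (-1 + 4) = -5 + 3 = -2)
N = -4
F(W, L) = 7/W
F(N, X)*(1*3)**2 - 35 = (7/(-4))*(1*3)**2 - 35 = (7*(-1/4))*3**2 - 35 = -7/4*9 - 35 = -63/4 - 35 = -203/4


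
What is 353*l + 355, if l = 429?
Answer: 151792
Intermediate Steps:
353*l + 355 = 353*429 + 355 = 151437 + 355 = 151792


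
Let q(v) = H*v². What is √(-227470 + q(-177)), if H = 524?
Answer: √16188926 ≈ 4023.5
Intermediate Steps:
q(v) = 524*v²
√(-227470 + q(-177)) = √(-227470 + 524*(-177)²) = √(-227470 + 524*31329) = √(-227470 + 16416396) = √16188926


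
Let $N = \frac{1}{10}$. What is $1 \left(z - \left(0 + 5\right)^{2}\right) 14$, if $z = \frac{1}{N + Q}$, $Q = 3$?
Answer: $- \frac{10710}{31} \approx -345.48$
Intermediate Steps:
$N = \frac{1}{10} \approx 0.1$
$z = \frac{10}{31}$ ($z = \frac{1}{\frac{1}{10} + 3} = \frac{1}{\frac{31}{10}} = \frac{10}{31} \approx 0.32258$)
$1 \left(z - \left(0 + 5\right)^{2}\right) 14 = 1 \left(\frac{10}{31} - \left(0 + 5\right)^{2}\right) 14 = 1 \left(\frac{10}{31} - 5^{2}\right) 14 = 1 \left(\frac{10}{31} - 25\right) 14 = 1 \left(- \frac{765}{31}\right) 14 = \left(- \frac{765}{31}\right) 14 = - \frac{10710}{31}$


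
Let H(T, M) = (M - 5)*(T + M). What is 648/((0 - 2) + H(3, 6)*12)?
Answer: 324/53 ≈ 6.1132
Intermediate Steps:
H(T, M) = (-5 + M)*(M + T)
648/((0 - 2) + H(3, 6)*12) = 648/((0 - 2) + (6² - 5*6 - 5*3 + 6*3)*12) = 648/(-2 + (36 - 30 - 15 + 18)*12) = 648/(-2 + 9*12) = 648/(-2 + 108) = 648/106 = 648*(1/106) = 324/53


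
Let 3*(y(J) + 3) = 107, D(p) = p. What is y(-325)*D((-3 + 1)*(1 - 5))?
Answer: 784/3 ≈ 261.33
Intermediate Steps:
y(J) = 98/3 (y(J) = -3 + (⅓)*107 = -3 + 107/3 = 98/3)
y(-325)*D((-3 + 1)*(1 - 5)) = 98*((-3 + 1)*(1 - 5))/3 = 98*(-2*(-4))/3 = (98/3)*8 = 784/3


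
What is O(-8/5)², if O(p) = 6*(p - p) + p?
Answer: 64/25 ≈ 2.5600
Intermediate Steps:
O(p) = p (O(p) = 6*0 + p = 0 + p = p)
O(-8/5)² = (-8/5)² = 64/25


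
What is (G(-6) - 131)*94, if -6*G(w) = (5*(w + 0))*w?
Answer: -15134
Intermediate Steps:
G(w) = -5*w²/6 (G(w) = -5*(w + 0)*w/6 = -5*w*w/6 = -5*w²/6)
(G(-6) - 131)*94 = (-⅚*(-6)² - 131)*94 = (-⅚*36 - 131)*94 = (-30 - 131)*94 = -161*94 = -15134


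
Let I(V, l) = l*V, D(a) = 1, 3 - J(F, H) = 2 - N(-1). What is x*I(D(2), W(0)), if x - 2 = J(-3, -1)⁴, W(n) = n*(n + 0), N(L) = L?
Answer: 0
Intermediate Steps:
W(n) = n² (W(n) = n*n = n²)
J(F, H) = 0 (J(F, H) = 3 - (2 - 1*(-1)) = 3 - (2 + 1) = 3 - 1*3 = 3 - 3 = 0)
I(V, l) = V*l
x = 2 (x = 2 + 0⁴ = 2 + 0 = 2)
x*I(D(2), W(0)) = 2*(1*0²) = 2*(1*0) = 2*0 = 0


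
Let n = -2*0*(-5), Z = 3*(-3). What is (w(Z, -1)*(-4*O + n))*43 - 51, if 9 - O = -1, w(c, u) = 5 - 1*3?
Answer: -3491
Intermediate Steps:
Z = -9
w(c, u) = 2 (w(c, u) = 5 - 3 = 2)
O = 10 (O = 9 - 1*(-1) = 9 + 1 = 10)
n = 0 (n = 0*(-5) = 0)
(w(Z, -1)*(-4*O + n))*43 - 51 = (2*(-4*10 + 0))*43 - 51 = (2*(-40 + 0))*43 - 51 = (2*(-40))*43 - 51 = -80*43 - 51 = -3440 - 51 = -3491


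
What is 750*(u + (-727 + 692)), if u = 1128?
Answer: 819750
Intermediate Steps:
750*(u + (-727 + 692)) = 750*(1128 + (-727 + 692)) = 750*(1128 - 35) = 750*1093 = 819750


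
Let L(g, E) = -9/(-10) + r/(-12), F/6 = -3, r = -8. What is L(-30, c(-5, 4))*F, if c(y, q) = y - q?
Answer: -141/5 ≈ -28.200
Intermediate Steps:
F = -18 (F = 6*(-3) = -18)
L(g, E) = 47/30 (L(g, E) = -9/(-10) - 8/(-12) = -9*(-1/10) - 8*(-1/12) = 9/10 + 2/3 = 47/30)
L(-30, c(-5, 4))*F = (47/30)*(-18) = -141/5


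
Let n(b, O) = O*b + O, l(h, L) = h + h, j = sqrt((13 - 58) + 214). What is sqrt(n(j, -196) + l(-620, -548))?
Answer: 4*I*sqrt(249) ≈ 63.119*I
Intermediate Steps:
j = 13 (j = sqrt(-45 + 214) = sqrt(169) = 13)
l(h, L) = 2*h
n(b, O) = O + O*b
sqrt(n(j, -196) + l(-620, -548)) = sqrt(-196*(1 + 13) + 2*(-620)) = sqrt(-196*14 - 1240) = sqrt(-2744 - 1240) = sqrt(-3984) = 4*I*sqrt(249)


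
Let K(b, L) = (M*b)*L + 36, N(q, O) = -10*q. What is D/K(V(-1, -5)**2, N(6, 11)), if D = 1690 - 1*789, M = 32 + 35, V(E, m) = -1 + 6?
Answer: -901/100464 ≈ -0.0089684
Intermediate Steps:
V(E, m) = 5
M = 67
K(b, L) = 36 + 67*L*b (K(b, L) = (67*b)*L + 36 = 67*L*b + 36 = 36 + 67*L*b)
D = 901 (D = 1690 - 789 = 901)
D/K(V(-1, -5)**2, N(6, 11)) = 901/(36 + 67*(-10*6)*5**2) = 901/(36 + 67*(-60)*25) = 901/(36 - 100500) = 901/(-100464) = 901*(-1/100464) = -901/100464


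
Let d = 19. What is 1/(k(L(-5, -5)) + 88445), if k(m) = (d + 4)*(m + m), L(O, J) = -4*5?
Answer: 1/87525 ≈ 1.1425e-5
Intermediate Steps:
L(O, J) = -20
k(m) = 46*m (k(m) = (19 + 4)*(m + m) = 23*(2*m) = 46*m)
1/(k(L(-5, -5)) + 88445) = 1/(46*(-20) + 88445) = 1/(-920 + 88445) = 1/87525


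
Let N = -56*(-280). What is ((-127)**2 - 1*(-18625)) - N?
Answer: 19074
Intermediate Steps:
N = 15680
((-127)**2 - 1*(-18625)) - N = ((-127)**2 - 1*(-18625)) - 1*15680 = (16129 + 18625) - 15680 = 34754 - 15680 = 19074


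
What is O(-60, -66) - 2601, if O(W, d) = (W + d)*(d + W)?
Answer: 13275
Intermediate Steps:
O(W, d) = (W + d)² (O(W, d) = (W + d)*(W + d) = (W + d)²)
O(-60, -66) - 2601 = (-60 - 66)² - 2601 = (-126)² - 2601 = 15876 - 2601 = 13275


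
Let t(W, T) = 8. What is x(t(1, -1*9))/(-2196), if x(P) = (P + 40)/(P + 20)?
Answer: -1/1281 ≈ -0.00078064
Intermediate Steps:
x(P) = (40 + P)/(20 + P)
x(t(1, -1*9))/(-2196) = ((40 + 8)/(20 + 8))/(-2196) = (48/28)*(-1/2196) = ((1/28)*48)*(-1/2196) = (12/7)*(-1/2196) = -1/1281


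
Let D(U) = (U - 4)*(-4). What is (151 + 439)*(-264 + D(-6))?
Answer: -132160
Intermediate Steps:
D(U) = 16 - 4*U (D(U) = (-4 + U)*(-4) = 16 - 4*U)
(151 + 439)*(-264 + D(-6)) = (151 + 439)*(-264 + (16 - 4*(-6))) = 590*(-264 + (16 + 24)) = 590*(-264 + 40) = 590*(-224) = -132160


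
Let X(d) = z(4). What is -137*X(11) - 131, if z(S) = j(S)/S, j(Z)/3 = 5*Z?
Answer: -2186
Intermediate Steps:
j(Z) = 15*Z (j(Z) = 3*(5*Z) = 15*Z)
z(S) = 15 (z(S) = (15*S)/S = 15)
X(d) = 15
-137*X(11) - 131 = -137*15 - 131 = -2055 - 131 = -2186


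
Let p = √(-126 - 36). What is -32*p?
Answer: -288*I*√2 ≈ -407.29*I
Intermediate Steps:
p = 9*I*√2 (p = √(-162) = 9*I*√2 ≈ 12.728*I)
-32*p = -288*I*√2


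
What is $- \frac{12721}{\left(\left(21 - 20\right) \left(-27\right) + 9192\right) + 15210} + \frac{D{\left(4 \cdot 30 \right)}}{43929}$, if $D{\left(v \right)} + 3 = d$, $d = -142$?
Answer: $- \frac{187451728}{356923125} \approx -0.52519$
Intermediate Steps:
$D{\left(v \right)} = -145$ ($D{\left(v \right)} = -3 - 142 = -145$)
$- \frac{12721}{\left(\left(21 - 20\right) \left(-27\right) + 9192\right) + 15210} + \frac{D{\left(4 \cdot 30 \right)}}{43929} = - \frac{12721}{\left(\left(21 - 20\right) \left(-27\right) + 9192\right) + 15210} - \frac{145}{43929} = - \frac{12721}{\left(1 \left(-27\right) + 9192\right) + 15210} - \frac{145}{43929} = - \frac{12721}{\left(-27 + 9192\right) + 15210} - \frac{145}{43929} = - \frac{12721}{9165 + 15210} - \frac{145}{43929} = - \frac{12721}{24375} - \frac{145}{43929} = - \frac{187451728}{356923125}$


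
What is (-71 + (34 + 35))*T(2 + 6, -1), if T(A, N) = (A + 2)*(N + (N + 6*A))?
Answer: -920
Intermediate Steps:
T(A, N) = (2 + A)*(2*N + 6*A)
(-71 + (34 + 35))*T(2 + 6, -1) = (-71 + (34 + 35))*(4*(-1) + 6*(2 + 6)² + 12*(2 + 6) + 2*(2 + 6)*(-1)) = (-71 + 69)*(-4 + 6*8² + 12*8 + 2*8*(-1)) = -2*(-4 + 6*64 + 96 - 16) = -2*(-4 + 384 + 96 - 16) = -2*460 = -920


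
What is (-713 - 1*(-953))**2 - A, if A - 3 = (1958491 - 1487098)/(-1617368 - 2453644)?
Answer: 78159516519/1357004 ≈ 57597.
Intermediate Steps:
A = 3913881/1357004 (A = 3 + (1958491 - 1487098)/(-1617368 - 2453644) = 3 + 471393/(-4071012) = 3 + 471393*(-1/4071012) = 3 - 157131/1357004 = 3913881/1357004 ≈ 2.8842)
(-713 - 1*(-953))**2 - A = (-713 - 1*(-953))**2 - 1*3913881/1357004 = (-713 + 953)**2 - 3913881/1357004 = 240**2 - 3913881/1357004 = 57600 - 3913881/1357004 = 78159516519/1357004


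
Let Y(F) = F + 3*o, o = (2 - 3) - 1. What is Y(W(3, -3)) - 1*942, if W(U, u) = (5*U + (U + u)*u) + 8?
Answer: -925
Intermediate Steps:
o = -2 (o = -1 - 1 = -2)
W(U, u) = 8 + 5*U + u*(U + u) (W(U, u) = (5*U + u*(U + u)) + 8 = 8 + 5*U + u*(U + u))
Y(F) = -6 + F (Y(F) = F + 3*(-2) = F - 6 = -6 + F)
Y(W(3, -3)) - 1*942 = (-6 + (8 + (-3)² + 5*3 + 3*(-3))) - 1*942 = (-6 + (8 + 9 + 15 - 9)) - 942 = (-6 + 23) - 942 = 17 - 942 = -925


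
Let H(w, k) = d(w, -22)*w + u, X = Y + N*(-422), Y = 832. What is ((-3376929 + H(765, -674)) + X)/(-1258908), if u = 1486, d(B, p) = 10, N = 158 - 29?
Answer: 3421399/1258908 ≈ 2.7178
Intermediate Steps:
N = 129
X = -53606 (X = 832 + 129*(-422) = 832 - 54438 = -53606)
H(w, k) = 1486 + 10*w (H(w, k) = 10*w + 1486 = 1486 + 10*w)
((-3376929 + H(765, -674)) + X)/(-1258908) = ((-3376929 + (1486 + 10*765)) - 53606)/(-1258908) = ((-3376929 + (1486 + 7650)) - 53606)*(-1/1258908) = ((-3376929 + 9136) - 53606)*(-1/1258908) = (-3367793 - 53606)*(-1/1258908) = -3421399*(-1/1258908) = 3421399/1258908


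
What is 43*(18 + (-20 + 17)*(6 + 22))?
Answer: -2838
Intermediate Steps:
43*(18 + (-20 + 17)*(6 + 22)) = 43*(18 - 3*28) = 43*(18 - 84) = 43*(-66) = -2838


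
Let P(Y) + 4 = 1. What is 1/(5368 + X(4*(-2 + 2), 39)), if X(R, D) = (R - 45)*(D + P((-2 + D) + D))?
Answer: 1/3748 ≈ 0.00026681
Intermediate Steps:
P(Y) = -3 (P(Y) = -4 + 1 = -3)
X(R, D) = (-45 + R)*(-3 + D) (X(R, D) = (R - 45)*(D - 3) = (-45 + R)*(-3 + D))
1/(5368 + X(4*(-2 + 2), 39)) = 1/(5368 + (135 - 45*39 - 12*(-2 + 2) + 39*(4*(-2 + 2)))) = 1/(5368 + (135 - 1755 - 12*0 + 39*(4*0))) = 1/(5368 + (135 - 1755 - 3*0 + 39*0)) = 1/(5368 + (135 - 1755 + 0 + 0)) = 1/(5368 - 1620) = 1/3748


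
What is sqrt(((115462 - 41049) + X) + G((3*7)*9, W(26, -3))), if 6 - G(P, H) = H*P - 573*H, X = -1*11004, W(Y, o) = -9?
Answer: sqrt(59959) ≈ 244.87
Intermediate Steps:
X = -11004
G(P, H) = 6 + 573*H - H*P (G(P, H) = 6 - (H*P - 573*H) = 6 - (-573*H + H*P) = 6 + (573*H - H*P) = 6 + 573*H - H*P)
sqrt(((115462 - 41049) + X) + G((3*7)*9, W(26, -3))) = sqrt(((115462 - 41049) - 11004) + (6 + 573*(-9) - 1*(-9)*(3*7)*9)) = sqrt((74413 - 11004) + (6 - 5157 - 1*(-9)*21*9)) = sqrt(63409 + (6 - 5157 - 1*(-9)*189)) = sqrt(63409 + (6 - 5157 + 1701)) = sqrt(63409 - 3450) = sqrt(59959)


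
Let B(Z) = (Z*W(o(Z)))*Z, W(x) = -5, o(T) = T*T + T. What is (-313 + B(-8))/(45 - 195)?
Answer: 211/50 ≈ 4.2200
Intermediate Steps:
o(T) = T + T**2 (o(T) = T**2 + T = T + T**2)
B(Z) = -5*Z**2 (B(Z) = (Z*(-5))*Z = (-5*Z)*Z = -5*Z**2)
(-313 + B(-8))/(45 - 195) = (-313 - 5*(-8)**2)/(45 - 195) = (-313 - 5*64)/(-150) = (-313 - 320)*(-1/150) = -633*(-1/150) = 211/50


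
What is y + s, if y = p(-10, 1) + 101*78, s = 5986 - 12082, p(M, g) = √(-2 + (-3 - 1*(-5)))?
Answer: 1782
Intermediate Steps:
p(M, g) = 0 (p(M, g) = √(-2 + (-3 + 5)) = √(-2 + 2) = √0 = 0)
s = -6096
y = 7878 (y = 0 + 101*78 = 0 + 7878 = 7878)
y + s = 7878 - 6096 = 1782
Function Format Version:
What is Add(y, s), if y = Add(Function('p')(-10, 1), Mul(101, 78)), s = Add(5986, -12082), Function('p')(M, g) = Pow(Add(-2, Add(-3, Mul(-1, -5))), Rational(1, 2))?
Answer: 1782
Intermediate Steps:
Function('p')(M, g) = 0 (Function('p')(M, g) = Pow(Add(-2, Add(-3, 5)), Rational(1, 2)) = Pow(Add(-2, 2), Rational(1, 2)) = Pow(0, Rational(1, 2)) = 0)
s = -6096
y = 7878 (y = Add(0, Mul(101, 78)) = Add(0, 7878) = 7878)
Add(y, s) = Add(7878, -6096) = 1782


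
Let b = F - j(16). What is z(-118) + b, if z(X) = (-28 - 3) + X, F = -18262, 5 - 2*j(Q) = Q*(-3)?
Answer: -36875/2 ≈ -18438.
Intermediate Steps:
j(Q) = 5/2 + 3*Q/2 (j(Q) = 5/2 - Q*(-3)/2 = 5/2 - (-3)*Q/2 = 5/2 + 3*Q/2)
z(X) = -31 + X
b = -36577/2 (b = -18262 - (5/2 + (3/2)*16) = -18262 - (5/2 + 24) = -18262 - 1*53/2 = -18262 - 53/2 = -36577/2 ≈ -18289.)
z(-118) + b = (-31 - 118) - 36577/2 = -149 - 36577/2 = -36875/2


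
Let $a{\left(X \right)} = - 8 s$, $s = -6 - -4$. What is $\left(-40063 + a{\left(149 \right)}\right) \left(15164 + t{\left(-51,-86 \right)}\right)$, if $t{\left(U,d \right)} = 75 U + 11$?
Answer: $-454533450$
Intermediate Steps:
$t{\left(U,d \right)} = 11 + 75 U$
$s = -2$ ($s = -6 + 4 = -2$)
$a{\left(X \right)} = 16$ ($a{\left(X \right)} = \left(-8\right) \left(-2\right) = 16$)
$\left(-40063 + a{\left(149 \right)}\right) \left(15164 + t{\left(-51,-86 \right)}\right) = \left(-40063 + 16\right) \left(15164 + \left(11 + 75 \left(-51\right)\right)\right) = - 40047 \left(15164 + \left(11 - 3825\right)\right) = - 40047 \left(15164 - 3814\right) = \left(-40047\right) 11350 = -454533450$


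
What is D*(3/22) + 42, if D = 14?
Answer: 483/11 ≈ 43.909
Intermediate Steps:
D*(3/22) + 42 = 14*(3/22) + 42 = 21/11 + 42 = 483/11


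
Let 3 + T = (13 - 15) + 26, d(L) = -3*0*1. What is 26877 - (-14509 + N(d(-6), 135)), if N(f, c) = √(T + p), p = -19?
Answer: 41386 - √2 ≈ 41385.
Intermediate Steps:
d(L) = 0 (d(L) = 0*1 = 0)
T = 21 (T = -3 + ((13 - 15) + 26) = -3 + (-2 + 26) = -3 + 24 = 21)
N(f, c) = √2 (N(f, c) = √(21 - 19) = √2)
26877 - (-14509 + N(d(-6), 135)) = 26877 - (-14509 + √2) = 26877 + (14509 - √2) = 41386 - √2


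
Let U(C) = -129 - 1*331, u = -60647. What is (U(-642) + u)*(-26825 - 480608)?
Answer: 31007708331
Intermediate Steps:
U(C) = -460 (U(C) = -129 - 331 = -460)
(U(-642) + u)*(-26825 - 480608) = (-460 - 60647)*(-26825 - 480608) = -61107*(-507433) = 31007708331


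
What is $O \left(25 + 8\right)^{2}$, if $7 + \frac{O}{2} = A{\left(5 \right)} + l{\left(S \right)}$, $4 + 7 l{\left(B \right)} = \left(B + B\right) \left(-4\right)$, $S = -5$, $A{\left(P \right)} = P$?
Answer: $\frac{47916}{7} \approx 6845.1$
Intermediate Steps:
$l{\left(B \right)} = - \frac{4}{7} - \frac{8 B}{7}$ ($l{\left(B \right)} = - \frac{4}{7} + \frac{\left(B + B\right) \left(-4\right)}{7} = - \frac{4}{7} + \frac{2 B \left(-4\right)}{7} = - \frac{4}{7} + \frac{\left(-8\right) B}{7} = - \frac{4}{7} - \frac{8 B}{7}$)
$O = \frac{44}{7}$ ($O = -14 + 2 \left(5 - - \frac{36}{7}\right) = -14 + 2 \left(5 + \left(- \frac{4}{7} + \frac{40}{7}\right)\right) = -14 + 2 \left(5 + \frac{36}{7}\right) = -14 + 2 \cdot \frac{71}{7} = -14 + \frac{142}{7} = \frac{44}{7} \approx 6.2857$)
$O \left(25 + 8\right)^{2} = \frac{44 \left(25 + 8\right)^{2}}{7} = \frac{44 \cdot 33^{2}}{7} = \frac{44}{7} \cdot 1089 = \frac{47916}{7}$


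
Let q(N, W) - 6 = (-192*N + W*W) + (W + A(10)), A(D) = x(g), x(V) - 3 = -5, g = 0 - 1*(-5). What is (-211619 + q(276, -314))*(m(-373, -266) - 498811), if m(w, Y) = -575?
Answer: 83060376450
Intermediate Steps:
g = 5 (g = 0 + 5 = 5)
x(V) = -2 (x(V) = 3 - 5 = -2)
A(D) = -2
q(N, W) = 4 + W + W² - 192*N (q(N, W) = 6 + ((-192*N + W*W) + (W - 2)) = 6 + ((-192*N + W²) + (-2 + W)) = 6 + ((W² - 192*N) + (-2 + W)) = 6 + (-2 + W + W² - 192*N) = 4 + W + W² - 192*N)
(-211619 + q(276, -314))*(m(-373, -266) - 498811) = (-211619 + (4 - 314 + (-314)² - 192*276))*(-575 - 498811) = (-211619 + (4 - 314 + 98596 - 52992))*(-499386) = (-211619 + 45294)*(-499386) = -166325*(-499386) = 83060376450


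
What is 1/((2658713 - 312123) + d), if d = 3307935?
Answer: 1/5654525 ≈ 1.7685e-7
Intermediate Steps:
1/((2658713 - 312123) + d) = 1/((2658713 - 312123) + 3307935) = 1/(2346590 + 3307935) = 1/5654525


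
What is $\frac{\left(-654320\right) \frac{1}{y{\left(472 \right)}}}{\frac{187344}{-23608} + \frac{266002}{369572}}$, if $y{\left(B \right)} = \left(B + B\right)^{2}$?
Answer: $\frac{11150093029985}{109577218161256} \approx 0.10176$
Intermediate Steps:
$y{\left(B \right)} = 4 B^{2}$ ($y{\left(B \right)} = \left(2 B\right)^{2} = 4 B^{2}$)
$\frac{\left(-654320\right) \frac{1}{y{\left(472 \right)}}}{\frac{187344}{-23608} + \frac{266002}{369572}} = \frac{\left(-654320\right) \frac{1}{4 \cdot 472^{2}}}{\frac{187344}{-23608} + \frac{266002}{369572}} = \frac{\left(-654320\right) \frac{1}{4 \cdot 222784}}{187344 \left(- \frac{1}{23608}\right) + 266002 \cdot \frac{1}{369572}} = \frac{\left(-654320\right) \frac{1}{891136}}{- \frac{23418}{2951} + \frac{133001}{184786}} = \frac{\left(-654320\right) \frac{1}{891136}}{- \frac{3934832597}{545303486}} = \left(- \frac{40895}{55696}\right) \left(- \frac{545303486}{3934832597}\right) = \frac{11150093029985}{109577218161256}$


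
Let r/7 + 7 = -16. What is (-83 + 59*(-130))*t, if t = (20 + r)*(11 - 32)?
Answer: -22956633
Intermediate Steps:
r = -161 (r = -49 + 7*(-16) = -49 - 112 = -161)
t = 2961 (t = (20 - 161)*(11 - 32) = -141*(-21) = 2961)
(-83 + 59*(-130))*t = (-83 + 59*(-130))*2961 = (-83 - 7670)*2961 = -7753*2961 = -22956633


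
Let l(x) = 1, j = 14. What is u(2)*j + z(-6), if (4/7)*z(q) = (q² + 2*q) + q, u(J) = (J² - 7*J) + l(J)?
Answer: -189/2 ≈ -94.500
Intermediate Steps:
u(J) = 1 + J² - 7*J (u(J) = (J² - 7*J) + 1 = 1 + J² - 7*J)
z(q) = 7*q²/4 + 21*q/4 (z(q) = 7*((q² + 2*q) + q)/4 = 7*(q² + 3*q)/4 = 7*q²/4 + 21*q/4)
u(2)*j + z(-6) = (1 + 2² - 7*2)*14 + (7/4)*(-6)*(3 - 6) = (1 + 4 - 14)*14 + (7/4)*(-6)*(-3) = -9*14 + 63/2 = -126 + 63/2 = -189/2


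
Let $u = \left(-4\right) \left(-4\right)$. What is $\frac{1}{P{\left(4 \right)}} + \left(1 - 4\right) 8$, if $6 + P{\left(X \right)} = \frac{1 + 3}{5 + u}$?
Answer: $- \frac{2949}{122} \approx -24.172$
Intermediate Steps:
$u = 16$
$P{\left(X \right)} = - \frac{122}{21}$ ($P{\left(X \right)} = -6 + \frac{1 + 3}{5 + 16} = -6 + \frac{4}{21} = - \frac{122}{21}$)
$\frac{1}{P{\left(4 \right)}} + \left(1 - 4\right) 8 = \frac{1}{- \frac{122}{21}} + \left(1 - 4\right) 8 = - \frac{21}{122} - 24 = - \frac{2949}{122}$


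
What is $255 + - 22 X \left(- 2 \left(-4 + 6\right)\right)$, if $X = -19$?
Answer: $-1417$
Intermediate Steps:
$255 + - 22 X \left(- 2 \left(-4 + 6\right)\right) = 255 + \left(-22\right) \left(-19\right) \left(- 2 \left(-4 + 6\right)\right) = 255 + 418 \left(\left(-2\right) 2\right) = 255 + 418 \left(-4\right) = 255 - 1672 = -1417$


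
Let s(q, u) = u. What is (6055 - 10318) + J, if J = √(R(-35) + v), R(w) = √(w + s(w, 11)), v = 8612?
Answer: -4263 + √(8612 + 2*I*√6) ≈ -4170.2 + 0.026395*I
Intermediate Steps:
R(w) = √(11 + w) (R(w) = √(w + 11) = √(11 + w))
J = √(8612 + 2*I*√6) (J = √(√(11 - 35) + 8612) = √(√(-24) + 8612) = √(2*I*√6 + 8612) = √(8612 + 2*I*√6) ≈ 92.801 + 0.0264*I)
(6055 - 10318) + J = (6055 - 10318) + √(8612 + 2*I*√6) = -4263 + √(8612 + 2*I*√6)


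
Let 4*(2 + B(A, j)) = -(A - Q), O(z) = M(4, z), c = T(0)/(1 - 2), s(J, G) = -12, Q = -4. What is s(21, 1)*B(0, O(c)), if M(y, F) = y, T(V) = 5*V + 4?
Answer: 36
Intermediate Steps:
T(V) = 4 + 5*V
c = -4 (c = (4 + 5*0)/(1 - 2) = (4 + 0)/(-1) = 4*(-1) = -4)
O(z) = 4
B(A, j) = -3 - A/4 (B(A, j) = -2 + (-(A - 1*(-4)))/4 = -2 + (-(A + 4))/4 = -2 + (-(4 + A))/4 = -2 + (-4 - A)/4 = -2 + (-1 - A/4) = -3 - A/4)
s(21, 1)*B(0, O(c)) = -12*(-3 - 1/4*0) = -12*(-3 + 0) = -12*(-3) = 36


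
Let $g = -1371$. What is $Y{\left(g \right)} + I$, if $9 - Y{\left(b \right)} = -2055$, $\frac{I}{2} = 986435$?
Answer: $1974934$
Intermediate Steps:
$I = 1972870$ ($I = 2 \cdot 986435 = 1972870$)
$Y{\left(b \right)} = 2064$ ($Y{\left(b \right)} = 9 - -2055 = 9 + 2055 = 2064$)
$Y{\left(g \right)} + I = 2064 + 1972870 = 1974934$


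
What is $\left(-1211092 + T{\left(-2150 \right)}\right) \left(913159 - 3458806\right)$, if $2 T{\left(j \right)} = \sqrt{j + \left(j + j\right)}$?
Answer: $3083012716524 - \frac{12728235 i \sqrt{258}}{2} \approx 3.083 \cdot 10^{12} - 1.0222 \cdot 10^{8} i$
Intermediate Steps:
$T{\left(j \right)} = \frac{\sqrt{3} \sqrt{j}}{2}$ ($T{\left(j \right)} = \frac{\sqrt{j + \left(j + j\right)}}{2} = \frac{\sqrt{j + 2 j}}{2} = \frac{\sqrt{3 j}}{2} = \frac{\sqrt{3} \sqrt{j}}{2}$)
$\left(-1211092 + T{\left(-2150 \right)}\right) \left(913159 - 3458806\right) = \left(-1211092 + \frac{\sqrt{3} \sqrt{-2150}}{2}\right) \left(913159 - 3458806\right) = \left(-1211092 + \frac{\sqrt{3} \cdot 5 i \sqrt{86}}{2}\right) \left(-2545647\right) = \left(-1211092 + \frac{5 i \sqrt{258}}{2}\right) \left(-2545647\right) = 3083012716524 - \frac{12728235 i \sqrt{258}}{2}$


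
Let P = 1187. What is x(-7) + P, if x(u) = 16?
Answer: 1203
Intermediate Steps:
x(-7) + P = 16 + 1187 = 1203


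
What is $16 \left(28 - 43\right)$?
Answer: $-240$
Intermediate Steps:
$16 \left(28 - 43\right) = 16 \left(-15\right) = -240$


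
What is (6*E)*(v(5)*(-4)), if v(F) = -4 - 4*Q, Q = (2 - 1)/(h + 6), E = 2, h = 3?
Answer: 640/3 ≈ 213.33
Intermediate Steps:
Q = ⅑ (Q = (2 - 1)/(3 + 6) = 1/9 = 1*(⅑) = ⅑ ≈ 0.11111)
v(F) = -40/9 (v(F) = -4 - 4*⅑ = -4 - 4/9 = -40/9)
(6*E)*(v(5)*(-4)) = (6*2)*(-40/9*(-4)) = 12*(160/9) = 640/3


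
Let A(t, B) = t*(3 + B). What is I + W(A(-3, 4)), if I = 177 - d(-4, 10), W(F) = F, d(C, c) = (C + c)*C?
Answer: 180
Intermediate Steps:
d(C, c) = C*(C + c)
I = 201 (I = 177 - (-4)*(-4 + 10) = 177 - (-4)*6 = 177 - 1*(-24) = 177 + 24 = 201)
I + W(A(-3, 4)) = 201 - 3*(3 + 4) = 201 - 3*7 = 201 - 21 = 180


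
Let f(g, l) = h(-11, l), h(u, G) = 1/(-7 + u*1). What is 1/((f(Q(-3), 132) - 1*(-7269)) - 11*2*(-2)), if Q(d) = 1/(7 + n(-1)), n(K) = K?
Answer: 18/131633 ≈ 0.00013674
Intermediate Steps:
h(u, G) = 1/(-7 + u)
Q(d) = ⅙ (Q(d) = 1/(7 - 1) = 1/6 = ⅙)
f(g, l) = -1/18 (f(g, l) = 1/(-7 - 11) = 1/(-18) = -1/18)
1/((f(Q(-3), 132) - 1*(-7269)) - 11*2*(-2)) = 1/((-1/18 - 1*(-7269)) - 11*2*(-2)) = 1/((-1/18 + 7269) - 22*(-2)) = 1/(130841/18 + 44) = 1/(131633/18) = 18/131633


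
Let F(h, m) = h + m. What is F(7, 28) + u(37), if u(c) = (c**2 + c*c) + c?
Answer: 2810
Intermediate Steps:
u(c) = c + 2*c**2 (u(c) = (c**2 + c**2) + c = 2*c**2 + c = c + 2*c**2)
F(7, 28) + u(37) = (7 + 28) + 37*(1 + 2*37) = 35 + 37*(1 + 74) = 35 + 37*75 = 35 + 2775 = 2810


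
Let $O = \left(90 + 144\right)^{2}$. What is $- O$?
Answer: $-54756$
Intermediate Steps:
$O = 54756$ ($O = 234^{2} = 54756$)
$- O = \left(-1\right) 54756 = -54756$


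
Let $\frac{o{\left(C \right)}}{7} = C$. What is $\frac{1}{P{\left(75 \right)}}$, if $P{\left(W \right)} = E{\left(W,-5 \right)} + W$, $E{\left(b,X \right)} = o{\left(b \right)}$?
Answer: $\frac{1}{600} \approx 0.0016667$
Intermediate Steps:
$o{\left(C \right)} = 7 C$
$E{\left(b,X \right)} = 7 b$
$P{\left(W \right)} = 8 W$ ($P{\left(W \right)} = 7 W + W = 8 W$)
$\frac{1}{P{\left(75 \right)}} = \frac{1}{8 \cdot 75} = \frac{1}{600}$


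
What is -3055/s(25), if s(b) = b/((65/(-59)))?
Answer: 7943/59 ≈ 134.63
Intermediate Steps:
s(b) = -59*b/65 (s(b) = b/((65*(-1/59))) = b/(-65/59) = b*(-59/65) = -59*b/65)
-3055/s(25) = -3055/((-59/65*25)) = -3055/(-295/13) = -3055*(-13/295) = 7943/59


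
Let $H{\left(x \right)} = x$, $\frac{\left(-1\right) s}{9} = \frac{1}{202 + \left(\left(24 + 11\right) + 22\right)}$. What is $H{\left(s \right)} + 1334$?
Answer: $\frac{345497}{259} \approx 1334.0$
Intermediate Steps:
$s = - \frac{9}{259}$ ($s = - \frac{9}{202 + \left(\left(24 + 11\right) + 22\right)} = - \frac{9}{202 + \left(35 + 22\right)} = - \frac{9}{202 + 57} = - \frac{9}{259} \approx -0.034749$)
$H{\left(s \right)} + 1334 = - \frac{9}{259} + 1334 = \frac{345497}{259}$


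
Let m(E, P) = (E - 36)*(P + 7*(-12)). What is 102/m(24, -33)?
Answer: 17/234 ≈ 0.072650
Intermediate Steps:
m(E, P) = (-84 + P)*(-36 + E) (m(E, P) = (-36 + E)*(P - 84) = (-36 + E)*(-84 + P) = (-84 + P)*(-36 + E))
102/m(24, -33) = 102/(3024 - 84*24 - 36*(-33) + 24*(-33)) = 102/(3024 - 2016 + 1188 - 792) = 102/1404 = 102*(1/1404) = 17/234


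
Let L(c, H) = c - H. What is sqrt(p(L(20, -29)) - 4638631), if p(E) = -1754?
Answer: I*sqrt(4640385) ≈ 2154.2*I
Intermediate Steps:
sqrt(p(L(20, -29)) - 4638631) = sqrt(-1754 - 4638631) = sqrt(-4640385) = I*sqrt(4640385)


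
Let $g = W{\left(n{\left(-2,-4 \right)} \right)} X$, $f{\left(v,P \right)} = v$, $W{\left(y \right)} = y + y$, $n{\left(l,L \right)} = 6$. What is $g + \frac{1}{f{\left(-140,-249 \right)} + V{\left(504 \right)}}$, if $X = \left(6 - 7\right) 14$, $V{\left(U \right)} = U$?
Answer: $- \frac{61151}{364} \approx -168.0$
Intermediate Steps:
$W{\left(y \right)} = 2 y$
$X = -14$ ($X = \left(-1\right) 14 = -14$)
$g = -168$ ($g = 2 \cdot 6 \left(-14\right) = 12 \left(-14\right) = -168$)
$g + \frac{1}{f{\left(-140,-249 \right)} + V{\left(504 \right)}} = -168 + \frac{1}{-140 + 504} = -168 + \frac{1}{364} = - \frac{61151}{364}$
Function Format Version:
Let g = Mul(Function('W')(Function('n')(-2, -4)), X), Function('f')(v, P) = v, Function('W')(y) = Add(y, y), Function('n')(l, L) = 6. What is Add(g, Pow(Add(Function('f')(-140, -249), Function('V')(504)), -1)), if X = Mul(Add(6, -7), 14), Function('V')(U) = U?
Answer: Rational(-61151, 364) ≈ -168.00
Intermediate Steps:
Function('W')(y) = Mul(2, y)
X = -14 (X = Mul(-1, 14) = -14)
g = -168 (g = Mul(Mul(2, 6), -14) = Mul(12, -14) = -168)
Add(g, Pow(Add(Function('f')(-140, -249), Function('V')(504)), -1)) = Add(-168, Pow(Add(-140, 504), -1)) = Add(-168, Pow(364, -1)) = Add(-168, Rational(1, 364)) = Rational(-61151, 364)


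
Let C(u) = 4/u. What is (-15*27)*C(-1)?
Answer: 1620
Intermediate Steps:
(-15*27)*C(-1) = (-15*27)*(4/(-1)) = -1620*(-1) = -405*(-4) = 1620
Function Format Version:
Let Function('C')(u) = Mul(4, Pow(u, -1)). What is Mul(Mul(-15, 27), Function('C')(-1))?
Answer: 1620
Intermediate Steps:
Mul(Mul(-15, 27), Function('C')(-1)) = Mul(Mul(-15, 27), Mul(4, Pow(-1, -1))) = Mul(-405, Mul(4, -1)) = Mul(-405, -4) = 1620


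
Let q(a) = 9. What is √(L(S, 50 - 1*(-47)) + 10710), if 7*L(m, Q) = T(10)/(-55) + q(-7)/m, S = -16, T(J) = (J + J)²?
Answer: √20732393/44 ≈ 103.48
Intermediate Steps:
T(J) = 4*J² (T(J) = (2*J)² = 4*J²)
L(m, Q) = -80/77 + 9/(7*m) (L(m, Q) = ((4*10²)/(-55) + 9/m)/7 = ((4*100)*(-1/55) + 9/m)/7 = (400*(-1/55) + 9/m)/7 = (-80/11 + 9/m)/7 = -80/77 + 9/(7*m))
√(L(S, 50 - 1*(-47)) + 10710) = √((1/77)*(99 - 80*(-16))/(-16) + 10710) = √((1/77)*(-1/16)*(99 + 1280) + 10710) = √((1/77)*(-1/16)*1379 + 10710) = √(-197/176 + 10710) = √(1884763/176) = √20732393/44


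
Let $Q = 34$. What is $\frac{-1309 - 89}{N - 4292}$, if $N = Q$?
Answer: $\frac{699}{2129} \approx 0.32832$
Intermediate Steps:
$N = 34$
$\frac{-1309 - 89}{N - 4292} = \frac{-1309 - 89}{34 - 4292} = - \frac{1398}{-4258} = \left(-1398\right) \left(- \frac{1}{4258}\right) = \frac{699}{2129}$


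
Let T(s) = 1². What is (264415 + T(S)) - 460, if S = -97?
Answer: 263956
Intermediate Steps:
T(s) = 1
(264415 + T(S)) - 460 = (264415 + 1) - 460 = 264416 - 460 = 263956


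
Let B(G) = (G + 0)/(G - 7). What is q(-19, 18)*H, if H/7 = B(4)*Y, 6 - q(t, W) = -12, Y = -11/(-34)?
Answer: -924/17 ≈ -54.353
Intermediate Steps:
B(G) = G/(-7 + G)
Y = 11/34 (Y = -11*(-1/34) = 11/34 ≈ 0.32353)
q(t, W) = 18 (q(t, W) = 6 - 1*(-12) = 6 + 12 = 18)
H = -154/51 (H = 7*((4/(-7 + 4))*(11/34)) = 7*((4/(-3))*(11/34)) = 7*((4*(-⅓))*(11/34)) = 7*(-4/3*11/34) = 7*(-22/51) = -154/51 ≈ -3.0196)
q(-19, 18)*H = 18*(-154/51) = -924/17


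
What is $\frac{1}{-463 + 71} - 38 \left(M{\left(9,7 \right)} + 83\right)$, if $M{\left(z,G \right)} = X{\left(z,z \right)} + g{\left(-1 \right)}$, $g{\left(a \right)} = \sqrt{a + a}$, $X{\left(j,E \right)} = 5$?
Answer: $- \frac{1310849}{392} - 38 i \sqrt{2} \approx -3344.0 - 53.74 i$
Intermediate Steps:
$g{\left(a \right)} = \sqrt{2} \sqrt{a}$ ($g{\left(a \right)} = \sqrt{2 a} = \sqrt{2} \sqrt{a}$)
$M{\left(z,G \right)} = 5 + i \sqrt{2}$ ($M{\left(z,G \right)} = 5 + \sqrt{2} \sqrt{-1} = 5 + \sqrt{2} i = 5 + i \sqrt{2}$)
$\frac{1}{-463 + 71} - 38 \left(M{\left(9,7 \right)} + 83\right) = \frac{1}{-463 + 71} - 38 \left(\left(5 + i \sqrt{2}\right) + 83\right) = \frac{1}{-392} - 38 \left(88 + i \sqrt{2}\right) = - \frac{1}{392} - \left(3344 + 38 i \sqrt{2}\right) = - \frac{1310849}{392} - 38 i \sqrt{2}$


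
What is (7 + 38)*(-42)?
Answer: -1890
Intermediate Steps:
(7 + 38)*(-42) = 45*(-42) = -1890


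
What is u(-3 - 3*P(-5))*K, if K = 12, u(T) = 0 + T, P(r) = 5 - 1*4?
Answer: -72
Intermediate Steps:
P(r) = 1 (P(r) = 5 - 4 = 1)
u(T) = T
u(-3 - 3*P(-5))*K = (-3 - 3*1)*12 = (-3 - 3)*12 = -6*12 = -72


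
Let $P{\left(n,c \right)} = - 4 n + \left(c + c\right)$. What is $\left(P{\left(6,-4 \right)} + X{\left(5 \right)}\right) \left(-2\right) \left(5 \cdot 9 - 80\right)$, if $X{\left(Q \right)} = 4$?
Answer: $-1960$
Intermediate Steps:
$P{\left(n,c \right)} = - 4 n + 2 c$
$\left(P{\left(6,-4 \right)} + X{\left(5 \right)}\right) \left(-2\right) \left(5 \cdot 9 - 80\right) = \left(\left(\left(-4\right) 6 + 2 \left(-4\right)\right) + 4\right) \left(-2\right) \left(5 \cdot 9 - 80\right) = \left(\left(-24 - 8\right) + 4\right) \left(-2\right) \left(45 - 80\right) = \left(-32 + 4\right) \left(-2\right) \left(-35\right) = \left(-28\right) \left(-2\right) \left(-35\right) = 56 \left(-35\right) = -1960$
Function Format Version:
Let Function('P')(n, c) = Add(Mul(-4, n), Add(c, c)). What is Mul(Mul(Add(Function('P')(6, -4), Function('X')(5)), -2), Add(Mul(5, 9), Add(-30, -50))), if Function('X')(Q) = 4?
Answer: -1960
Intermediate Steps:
Function('P')(n, c) = Add(Mul(-4, n), Mul(2, c))
Mul(Mul(Add(Function('P')(6, -4), Function('X')(5)), -2), Add(Mul(5, 9), Add(-30, -50))) = Mul(Mul(Add(Add(Mul(-4, 6), Mul(2, -4)), 4), -2), Add(Mul(5, 9), Add(-30, -50))) = Mul(Mul(Add(Add(-24, -8), 4), -2), Add(45, -80)) = Mul(Mul(Add(-32, 4), -2), -35) = Mul(Mul(-28, -2), -35) = Mul(56, -35) = -1960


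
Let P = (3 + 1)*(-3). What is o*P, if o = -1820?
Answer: 21840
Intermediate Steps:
P = -12 (P = 4*(-3) = -12)
o*P = -1820*(-12) = 21840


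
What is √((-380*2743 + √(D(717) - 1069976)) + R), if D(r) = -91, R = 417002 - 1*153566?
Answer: √(-778904 + I*√1070067) ≈ 0.586 + 882.56*I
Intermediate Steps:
R = 263436 (R = 417002 - 153566 = 263436)
√((-380*2743 + √(D(717) - 1069976)) + R) = √((-380*2743 + √(-91 - 1069976)) + 263436) = √((-1042340 + √(-1070067)) + 263436) = √((-1042340 + I*√1070067) + 263436) = √(-778904 + I*√1070067)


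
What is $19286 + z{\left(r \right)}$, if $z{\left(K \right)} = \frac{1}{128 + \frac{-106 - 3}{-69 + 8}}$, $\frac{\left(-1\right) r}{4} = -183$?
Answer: $\frac{152687323}{7917} \approx 19286.0$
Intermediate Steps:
$r = 732$ ($r = \left(-4\right) \left(-183\right) = 732$)
$z{\left(K \right)} = \frac{61}{7917}$ ($z{\left(K \right)} = \frac{1}{128 - \frac{109}{-61}} = \frac{1}{128 - - \frac{109}{61}} = \frac{1}{128 + \frac{109}{61}} = \frac{1}{\frac{7917}{61}} = \frac{61}{7917}$)
$19286 + z{\left(r \right)} = 19286 + \frac{61}{7917} = \frac{152687323}{7917}$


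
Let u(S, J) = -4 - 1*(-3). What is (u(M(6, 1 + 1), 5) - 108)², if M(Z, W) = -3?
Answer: 11881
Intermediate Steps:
u(S, J) = -1 (u(S, J) = -4 + 3 = -1)
(u(M(6, 1 + 1), 5) - 108)² = (-1 - 108)² = (-109)² = 11881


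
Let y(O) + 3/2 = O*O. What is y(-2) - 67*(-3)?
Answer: 407/2 ≈ 203.50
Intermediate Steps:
y(O) = -3/2 + O² (y(O) = -3/2 + O*O = -3/2 + O²)
y(-2) - 67*(-3) = (-3/2 + (-2)²) - 67*(-3) = (-3/2 + 4) + 201 = 5/2 + 201 = 407/2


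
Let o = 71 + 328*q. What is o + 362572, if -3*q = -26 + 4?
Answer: 1095145/3 ≈ 3.6505e+5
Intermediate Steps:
q = 22/3 (q = -(-26 + 4)/3 = -⅓*(-22) = 22/3 ≈ 7.3333)
o = 7429/3 (o = 71 + 328*(22/3) = 71 + 7216/3 = 7429/3 ≈ 2476.3)
o + 362572 = 7429/3 + 362572 = 1095145/3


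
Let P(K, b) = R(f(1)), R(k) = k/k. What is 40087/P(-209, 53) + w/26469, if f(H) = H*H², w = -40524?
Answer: 353674093/8823 ≈ 40086.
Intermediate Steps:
f(H) = H³
R(k) = 1
P(K, b) = 1
40087/P(-209, 53) + w/26469 = 40087/1 - 40524/26469 = 40087*1 - 40524*1/26469 = 40087 - 13508/8823 = 353674093/8823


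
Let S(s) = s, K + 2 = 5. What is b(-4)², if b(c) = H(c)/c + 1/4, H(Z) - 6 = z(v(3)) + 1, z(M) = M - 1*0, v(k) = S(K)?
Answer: 81/16 ≈ 5.0625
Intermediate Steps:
K = 3 (K = -2 + 5 = 3)
v(k) = 3
z(M) = M (z(M) = M + 0 = M)
H(Z) = 10 (H(Z) = 6 + (3 + 1) = 6 + 4 = 10)
b(c) = ¼ + 10/c (b(c) = 10/c + 1/4 = 10/c + 1*(¼) = 10/c + ¼ = ¼ + 10/c)
b(-4)² = ((¼)*(40 - 4)/(-4))² = ((¼)*(-¼)*36)² = (-9/4)² = 81/16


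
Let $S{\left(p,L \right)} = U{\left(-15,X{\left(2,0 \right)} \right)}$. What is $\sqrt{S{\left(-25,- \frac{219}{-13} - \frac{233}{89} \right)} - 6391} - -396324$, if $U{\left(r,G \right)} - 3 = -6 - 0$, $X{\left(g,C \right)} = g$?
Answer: $396324 + i \sqrt{6394} \approx 3.9632 \cdot 10^{5} + 79.963 i$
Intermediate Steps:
$U{\left(r,G \right)} = -3$ ($U{\left(r,G \right)} = 3 - 6 = -3$)
$S{\left(p,L \right)} = -3$
$\sqrt{S{\left(-25,- \frac{219}{-13} - \frac{233}{89} \right)} - 6391} - -396324 = \sqrt{-3 - 6391} - -396324 = \sqrt{-6394} + 396324 = i \sqrt{6394} + 396324 = 396324 + i \sqrt{6394}$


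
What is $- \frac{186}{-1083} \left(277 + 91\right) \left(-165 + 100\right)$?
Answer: $- \frac{1483040}{361} \approx -4108.1$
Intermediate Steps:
$- \frac{186}{-1083} \left(277 + 91\right) \left(-165 + 100\right) = \left(-186\right) \left(- \frac{1}{1083}\right) 368 \left(-65\right) = \frac{62}{361} \left(-23920\right) = - \frac{1483040}{361}$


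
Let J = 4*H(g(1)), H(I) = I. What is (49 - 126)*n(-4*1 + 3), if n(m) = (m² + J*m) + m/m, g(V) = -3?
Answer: -1078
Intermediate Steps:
J = -12 (J = 4*(-3) = -12)
n(m) = 1 + m² - 12*m (n(m) = (m² - 12*m) + m/m = (m² - 12*m) + 1 = 1 + m² - 12*m)
(49 - 126)*n(-4*1 + 3) = (49 - 126)*(1 + (-4*1 + 3)² - 12*(-4*1 + 3)) = -77*(1 + (-4 + 3)² - 12*(-4 + 3)) = -77*(1 + (-1)² - 12*(-1)) = -77*(1 + 1 + 12) = -77*14 = -1078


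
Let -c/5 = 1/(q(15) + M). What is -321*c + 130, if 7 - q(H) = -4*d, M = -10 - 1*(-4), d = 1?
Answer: 451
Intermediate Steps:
M = -6 (M = -10 + 4 = -6)
q(H) = 11 (q(H) = 7 - (-4) = 7 - 1*(-4) = 7 + 4 = 11)
c = -1 (c = -5/(11 - 6) = -5/5 = -5*⅕ = -1)
-321*c + 130 = -321*(-1) + 130 = 321 + 130 = 451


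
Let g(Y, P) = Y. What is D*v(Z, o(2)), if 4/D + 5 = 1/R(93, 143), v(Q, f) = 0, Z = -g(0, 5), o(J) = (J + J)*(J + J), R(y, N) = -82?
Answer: 0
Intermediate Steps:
o(J) = 4*J² (o(J) = (2*J)*(2*J) = 4*J²)
Z = 0 (Z = -1*0 = 0)
D = -328/411 (D = 4/(-5 + 1/(-82)) = 4/(-5 - 1/82) = 4/(-411/82) = 4*(-82/411) = -328/411 ≈ -0.79805)
D*v(Z, o(2)) = -328/411*0 = 0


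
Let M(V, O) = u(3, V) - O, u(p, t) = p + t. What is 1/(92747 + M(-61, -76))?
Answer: 1/92765 ≈ 1.0780e-5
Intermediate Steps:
M(V, O) = 3 + V - O (M(V, O) = (3 + V) - O = 3 + V - O)
1/(92747 + M(-61, -76)) = 1/(92747 + (3 - 61 - 1*(-76))) = 1/(92747 + (3 - 61 + 76)) = 1/(92747 + 18) = 1/92765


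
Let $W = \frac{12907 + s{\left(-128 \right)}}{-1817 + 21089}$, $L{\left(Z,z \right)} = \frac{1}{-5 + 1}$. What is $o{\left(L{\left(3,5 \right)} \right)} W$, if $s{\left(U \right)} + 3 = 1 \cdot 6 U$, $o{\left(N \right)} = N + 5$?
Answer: $\frac{28823}{9636} \approx 2.9912$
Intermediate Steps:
$L{\left(Z,z \right)} = - \frac{1}{4}$ ($L{\left(Z,z \right)} = \frac{1}{-4} = - \frac{1}{4}$)
$o{\left(N \right)} = 5 + N$
$s{\left(U \right)} = -3 + 6 U$ ($s{\left(U \right)} = -3 + 1 \cdot 6 U = -3 + 6 U$)
$W = \frac{1517}{2409}$ ($W = \frac{12907 + \left(-3 + 6 \left(-128\right)\right)}{-1817 + 21089} = \frac{12907 - 771}{19272} = \left(12907 - 771\right) \frac{1}{19272} = 12136 \cdot \frac{1}{19272} = \frac{1517}{2409} \approx 0.62972$)
$o{\left(L{\left(3,5 \right)} \right)} W = \left(5 - \frac{1}{4}\right) \frac{1517}{2409} = \frac{19}{4} \cdot \frac{1517}{2409} = \frac{28823}{9636}$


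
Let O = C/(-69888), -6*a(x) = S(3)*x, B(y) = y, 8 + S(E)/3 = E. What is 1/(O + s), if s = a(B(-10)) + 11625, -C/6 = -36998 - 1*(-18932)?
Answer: 5824/67549367 ≈ 8.6218e-5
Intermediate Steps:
S(E) = -24 + 3*E
C = 108396 (C = -6*(-36998 - 1*(-18932)) = -6*(-36998 + 18932) = -6*(-18066) = 108396)
a(x) = 5*x/2 (a(x) = -(-24 + 3*3)*x/6 = -(-24 + 9)*x/6 = -(-5)*x/2 = 5*x/2)
O = -9033/5824 (O = 108396/(-69888) = 108396*(-1/69888) = -9033/5824 ≈ -1.5510)
s = 11600 (s = (5/2)*(-10) + 11625 = -25 + 11625 = 11600)
1/(O + s) = 1/(-9033/5824 + 11600) = 1/(67549367/5824) = 5824/67549367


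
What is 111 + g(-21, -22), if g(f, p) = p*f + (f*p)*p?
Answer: -9591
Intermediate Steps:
g(f, p) = f*p + f*p²
111 + g(-21, -22) = 111 - 21*(-22)*(1 - 22) = 111 - 21*(-22)*(-21) = 111 - 9702 = -9591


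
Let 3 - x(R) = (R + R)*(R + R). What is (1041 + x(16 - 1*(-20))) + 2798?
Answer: -1342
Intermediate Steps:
x(R) = 3 - 4*R² (x(R) = 3 - (R + R)*(R + R) = 3 - 2*R*2*R = 3 - 4*R²)
(1041 + x(16 - 1*(-20))) + 2798 = (1041 + (3 - 4*(16 - 1*(-20))²)) + 2798 = (1041 + (3 - 4*(16 + 20)²)) + 2798 = (1041 + (3 - 4*36²)) + 2798 = (1041 + (3 - 4*1296)) + 2798 = (1041 + (3 - 5184)) + 2798 = (1041 - 5181) + 2798 = -4140 + 2798 = -1342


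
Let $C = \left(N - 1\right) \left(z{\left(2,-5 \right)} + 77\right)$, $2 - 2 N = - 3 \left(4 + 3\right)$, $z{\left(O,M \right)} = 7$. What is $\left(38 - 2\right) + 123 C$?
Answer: $108522$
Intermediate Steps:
$N = \frac{23}{2}$ ($N = 1 - \frac{\left(-3\right) \left(4 + 3\right)}{2} = 1 - \frac{\left(-3\right) 7}{2} = 1 - - \frac{21}{2} = 1 + \frac{21}{2} = \frac{23}{2} \approx 11.5$)
$C = 882$ ($C = \left(\frac{23}{2} - 1\right) \left(7 + 77\right) = \frac{21}{2} \cdot 84 = 882$)
$\left(38 - 2\right) + 123 C = \left(38 - 2\right) + 123 \cdot 882 = \left(38 - 2\right) + 108486 = 36 + 108486 = 108522$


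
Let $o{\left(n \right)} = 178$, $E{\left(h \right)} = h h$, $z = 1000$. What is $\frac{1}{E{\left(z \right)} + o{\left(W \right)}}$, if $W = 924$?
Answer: $\frac{1}{1000178} \approx 9.9982 \cdot 10^{-7}$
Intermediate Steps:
$E{\left(h \right)} = h^{2}$
$\frac{1}{E{\left(z \right)} + o{\left(W \right)}} = \frac{1}{1000^{2} + 178} = \frac{1}{1000000 + 178} = \frac{1}{1000178}$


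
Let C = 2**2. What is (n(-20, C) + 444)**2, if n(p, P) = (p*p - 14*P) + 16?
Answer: 646416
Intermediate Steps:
C = 4
n(p, P) = 16 + p**2 - 14*P (n(p, P) = (p**2 - 14*P) + 16 = 16 + p**2 - 14*P)
(n(-20, C) + 444)**2 = ((16 + (-20)**2 - 14*4) + 444)**2 = ((16 + 400 - 56) + 444)**2 = (360 + 444)**2 = 804**2 = 646416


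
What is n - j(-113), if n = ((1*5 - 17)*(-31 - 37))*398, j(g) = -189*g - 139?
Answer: 303550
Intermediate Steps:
j(g) = -139 - 189*g
n = 324768 (n = ((5 - 17)*(-68))*398 = -12*(-68)*398 = 816*398 = 324768)
n - j(-113) = 324768 - (-139 - 189*(-113)) = 324768 - (-139 + 21357) = 324768 - 1*21218 = 324768 - 21218 = 303550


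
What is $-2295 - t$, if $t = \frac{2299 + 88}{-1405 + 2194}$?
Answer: $- \frac{1813142}{789} \approx -2298.0$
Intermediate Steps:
$t = \frac{2387}{789} \approx 3.0253$
$-2295 - t = -2295 - \frac{2387}{789} = - \frac{1813142}{789}$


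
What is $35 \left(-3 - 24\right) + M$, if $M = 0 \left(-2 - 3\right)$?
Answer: $-945$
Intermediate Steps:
$M = 0$ ($M = 0 \left(-5\right) = 0$)
$35 \left(-3 - 24\right) + M = 35 \left(-3 - 24\right) + 0 = 35 \left(-27\right) + 0 = -945 + 0 = -945$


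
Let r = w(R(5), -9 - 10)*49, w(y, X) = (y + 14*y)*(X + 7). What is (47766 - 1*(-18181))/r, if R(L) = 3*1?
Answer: -9421/3780 ≈ -2.4923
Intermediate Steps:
R(L) = 3
w(y, X) = 15*y*(7 + X) (w(y, X) = (15*y)*(7 + X) = 15*y*(7 + X))
r = -26460 (r = (15*3*(7 + (-9 - 10)))*49 = (15*3*(7 - 19))*49 = (15*3*(-12))*49 = -540*49 = -26460)
(47766 - 1*(-18181))/r = (47766 - 1*(-18181))/(-26460) = (47766 + 18181)*(-1/26460) = 65947*(-1/26460) = -9421/3780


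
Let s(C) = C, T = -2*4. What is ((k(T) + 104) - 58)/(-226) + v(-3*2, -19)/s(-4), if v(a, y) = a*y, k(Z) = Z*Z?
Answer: -6551/226 ≈ -28.987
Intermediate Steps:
T = -8
k(Z) = Z²
((k(T) + 104) - 58)/(-226) + v(-3*2, -19)/s(-4) = (((-8)² + 104) - 58)/(-226) + (-3*2*(-19))/(-4) = ((64 + 104) - 58)*(-1/226) - 6*(-19)*(-¼) = (168 - 58)*(-1/226) + 114*(-¼) = 110*(-1/226) - 57/2 = -55/113 - 57/2 = -6551/226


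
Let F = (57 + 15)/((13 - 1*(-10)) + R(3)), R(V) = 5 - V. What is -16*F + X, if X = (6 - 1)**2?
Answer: -527/25 ≈ -21.080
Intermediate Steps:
F = 72/25 (F = (57 + 15)/((13 - 1*(-10)) + (5 - 1*3)) = 72/((13 + 10) + (5 - 3)) = 72/(23 + 2) = 72/25 ≈ 2.8800)
X = 25 (X = 5**2 = 25)
-16*F + X = -16*72/25 + 25 = -1152/25 + 25 = -527/25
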